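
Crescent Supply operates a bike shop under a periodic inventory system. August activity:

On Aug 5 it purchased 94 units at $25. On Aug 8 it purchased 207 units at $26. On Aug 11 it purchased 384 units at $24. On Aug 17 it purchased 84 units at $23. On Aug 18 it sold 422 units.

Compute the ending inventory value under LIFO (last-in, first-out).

Ending inventory = $8,836

Aug 18, 422 sold [LIFO — newest first]: 84 @ $23 + 338 @ $24 = $10,044
Ending inventory: 94 @ $25 + 207 @ $26 + 46 @ $24 = $8,836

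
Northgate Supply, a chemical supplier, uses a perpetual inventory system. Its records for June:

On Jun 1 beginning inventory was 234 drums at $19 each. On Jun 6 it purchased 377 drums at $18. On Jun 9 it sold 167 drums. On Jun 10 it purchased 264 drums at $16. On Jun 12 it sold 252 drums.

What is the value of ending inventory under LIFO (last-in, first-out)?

Jun 9, 167 sold [LIFO — newest first]: 167 @ $18 = $3,006
Jun 12, 252 sold [LIFO — newest first]: 252 @ $16 = $4,032
Total COGS = $3,006 + $4,032 = $7,038
Ending inventory: 234 @ $19 + 210 @ $18 + 12 @ $16 = $8,418
Check: goods available $15,456 = COGS $7,038 + ending $8,418

Ending inventory = $8,418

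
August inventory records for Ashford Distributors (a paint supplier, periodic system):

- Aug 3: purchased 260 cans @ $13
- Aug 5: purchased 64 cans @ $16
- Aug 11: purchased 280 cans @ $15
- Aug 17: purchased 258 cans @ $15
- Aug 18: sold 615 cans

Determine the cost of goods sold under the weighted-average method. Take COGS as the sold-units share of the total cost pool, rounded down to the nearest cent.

Aug 18, sell 615: 615/862 × $12,474.00 → $8,899.66
Ending inventory (cost pool remaining) = $3,574.34

COGS = $8,899.66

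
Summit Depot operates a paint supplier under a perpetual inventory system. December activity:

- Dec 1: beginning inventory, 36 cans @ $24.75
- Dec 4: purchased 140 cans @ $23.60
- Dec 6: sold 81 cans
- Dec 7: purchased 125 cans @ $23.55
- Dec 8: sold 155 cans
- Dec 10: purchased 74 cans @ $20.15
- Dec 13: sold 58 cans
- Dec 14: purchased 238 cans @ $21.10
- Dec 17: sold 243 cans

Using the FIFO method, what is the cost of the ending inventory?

Ending inventory = $1,603.60

Dec 6, 81 sold [FIFO — oldest first]: 36 @ $24.75 + 45 @ $23.60 = $1,953.00
Dec 8, 155 sold [FIFO — oldest first]: 95 @ $23.60 + 60 @ $23.55 = $3,655.00
Dec 13, 58 sold [FIFO — oldest first]: 58 @ $23.55 = $1,365.90
Dec 17, 243 sold [FIFO — oldest first]: 7 @ $23.55 + 74 @ $20.15 + 162 @ $21.10 = $5,074.15
Total COGS = $1,953.00 + $3,655.00 + $1,365.90 + $5,074.15 = $12,048.05
Ending inventory: 76 @ $21.10 = $1,603.60
Check: goods available $13,651.65 = COGS $12,048.05 + ending $1,603.60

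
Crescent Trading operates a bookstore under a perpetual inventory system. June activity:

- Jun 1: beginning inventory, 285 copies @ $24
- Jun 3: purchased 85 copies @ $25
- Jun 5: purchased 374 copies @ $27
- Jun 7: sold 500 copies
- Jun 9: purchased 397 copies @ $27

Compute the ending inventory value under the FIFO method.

Ending inventory = $17,307

Jun 7, 500 sold [FIFO — oldest first]: 285 @ $24 + 85 @ $25 + 130 @ $27 = $12,475
Ending inventory: 244 @ $27 + 397 @ $27 = $17,307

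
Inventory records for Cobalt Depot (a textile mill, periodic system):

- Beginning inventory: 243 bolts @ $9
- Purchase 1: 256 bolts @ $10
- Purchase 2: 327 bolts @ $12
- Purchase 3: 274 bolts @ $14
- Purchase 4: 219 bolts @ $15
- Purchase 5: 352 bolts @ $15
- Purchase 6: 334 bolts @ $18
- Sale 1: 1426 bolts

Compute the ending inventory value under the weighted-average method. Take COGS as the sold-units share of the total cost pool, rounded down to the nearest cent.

Sale 1, sell 1426: 1426/2005 × $27,084.00 → $19,262.73
Ending inventory (cost pool remaining) = $7,821.27

Ending inventory = $7,821.27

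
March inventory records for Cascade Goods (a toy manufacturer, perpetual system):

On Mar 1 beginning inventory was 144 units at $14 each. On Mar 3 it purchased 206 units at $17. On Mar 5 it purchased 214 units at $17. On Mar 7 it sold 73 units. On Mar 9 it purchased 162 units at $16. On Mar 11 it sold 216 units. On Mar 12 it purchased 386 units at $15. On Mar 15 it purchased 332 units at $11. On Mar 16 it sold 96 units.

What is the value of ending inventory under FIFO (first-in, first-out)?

Mar 7, 73 sold [FIFO — oldest first]: 73 @ $14 = $1,022
Mar 11, 216 sold [FIFO — oldest first]: 71 @ $14 + 145 @ $17 = $3,459
Mar 16, 96 sold [FIFO — oldest first]: 61 @ $17 + 35 @ $17 = $1,632
Total COGS = $1,022 + $3,459 + $1,632 = $6,113
Ending inventory: 179 @ $17 + 162 @ $16 + 386 @ $15 + 332 @ $11 = $15,077
Check: goods available $21,190 = COGS $6,113 + ending $15,077

Ending inventory = $15,077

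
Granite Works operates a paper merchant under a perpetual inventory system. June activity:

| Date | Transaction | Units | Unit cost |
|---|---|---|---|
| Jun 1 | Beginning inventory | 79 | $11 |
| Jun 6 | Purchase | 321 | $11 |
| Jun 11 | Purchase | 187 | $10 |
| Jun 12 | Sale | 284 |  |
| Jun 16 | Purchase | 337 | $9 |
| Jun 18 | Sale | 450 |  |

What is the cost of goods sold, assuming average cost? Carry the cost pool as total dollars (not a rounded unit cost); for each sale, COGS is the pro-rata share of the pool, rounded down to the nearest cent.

After Jun 1: 79 on hand, pool $869.00 (≈ $11.0000 each)
After Jun 6: 400 on hand, pool $4,400.00 (≈ $11.0000 each)
After Jun 11: 587 on hand, pool $6,270.00 (≈ $10.6814 each)
Jun 12, sell 284: 284/587 × $6,270.00 → $3,033.52
After Jun 16: 640 on hand, pool $6,269.48 (≈ $9.7961 each)
Jun 18, sell 450: 450/640 × $6,269.48 → $4,408.22
Total COGS = $3,033.52 + $4,408.22 = $7,441.74
Ending inventory (cost pool remaining) = $1,861.26

COGS = $7,441.74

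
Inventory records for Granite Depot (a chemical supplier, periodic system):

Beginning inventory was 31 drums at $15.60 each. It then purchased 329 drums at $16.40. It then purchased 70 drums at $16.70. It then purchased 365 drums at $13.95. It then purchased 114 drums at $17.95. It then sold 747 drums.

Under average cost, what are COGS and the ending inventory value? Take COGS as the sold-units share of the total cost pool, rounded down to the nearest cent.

Sale 1, sell 747: 747/909 × $14,186.25 → $11,658.00
Ending inventory (cost pool remaining) = $2,528.25
Check: goods available $14,186.25 = COGS $11,658.00 + ending $2,528.25

COGS = $11,658.00; ending inventory = $2,528.25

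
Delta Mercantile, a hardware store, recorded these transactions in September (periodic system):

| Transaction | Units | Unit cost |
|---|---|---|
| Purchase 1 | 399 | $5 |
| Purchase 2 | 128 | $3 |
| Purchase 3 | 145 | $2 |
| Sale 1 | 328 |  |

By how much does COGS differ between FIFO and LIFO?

$691

FIFO COGS: 328 @ $5 = $1,640
LIFO COGS: 145 @ $2 + 128 @ $3 + 55 @ $5 = $949
Difference = |$1,640 − $949| = $691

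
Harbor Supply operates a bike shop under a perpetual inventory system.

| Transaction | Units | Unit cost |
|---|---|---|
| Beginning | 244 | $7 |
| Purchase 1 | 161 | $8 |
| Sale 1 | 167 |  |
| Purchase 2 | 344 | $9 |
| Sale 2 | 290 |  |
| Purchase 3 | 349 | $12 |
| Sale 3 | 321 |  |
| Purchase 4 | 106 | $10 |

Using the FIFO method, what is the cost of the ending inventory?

Ending inventory = $4,900

Sale 1 (167) [FIFO — oldest first]: 167 @ $7 = $1,169
Sale 2 (290) [FIFO — oldest first]: 77 @ $7 + 161 @ $8 + 52 @ $9 = $2,295
Sale 3 (321) [FIFO — oldest first]: 292 @ $9 + 29 @ $12 = $2,976
Total COGS = $1,169 + $2,295 + $2,976 = $6,440
Ending inventory: 320 @ $12 + 106 @ $10 = $4,900
Check: goods available $11,340 = COGS $6,440 + ending $4,900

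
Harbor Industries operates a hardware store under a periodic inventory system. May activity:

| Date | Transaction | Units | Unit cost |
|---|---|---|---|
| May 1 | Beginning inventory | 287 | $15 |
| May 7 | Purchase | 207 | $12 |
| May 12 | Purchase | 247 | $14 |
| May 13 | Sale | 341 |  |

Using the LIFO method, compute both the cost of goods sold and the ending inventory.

May 13, 341 sold [LIFO — newest first]: 247 @ $14 + 94 @ $12 = $4,586
Ending inventory: 287 @ $15 + 113 @ $12 = $5,661

COGS = $4,586; ending inventory = $5,661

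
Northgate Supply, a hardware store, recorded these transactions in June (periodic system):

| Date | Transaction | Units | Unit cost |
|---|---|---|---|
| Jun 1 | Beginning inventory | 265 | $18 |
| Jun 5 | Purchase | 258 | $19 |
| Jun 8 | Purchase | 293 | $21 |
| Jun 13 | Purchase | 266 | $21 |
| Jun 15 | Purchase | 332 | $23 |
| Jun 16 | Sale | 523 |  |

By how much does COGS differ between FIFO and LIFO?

$1,975

FIFO COGS: 265 @ $18 + 258 @ $19 = $9,672
LIFO COGS: 332 @ $23 + 191 @ $21 = $11,647
Difference = |$9,672 − $11,647| = $1,975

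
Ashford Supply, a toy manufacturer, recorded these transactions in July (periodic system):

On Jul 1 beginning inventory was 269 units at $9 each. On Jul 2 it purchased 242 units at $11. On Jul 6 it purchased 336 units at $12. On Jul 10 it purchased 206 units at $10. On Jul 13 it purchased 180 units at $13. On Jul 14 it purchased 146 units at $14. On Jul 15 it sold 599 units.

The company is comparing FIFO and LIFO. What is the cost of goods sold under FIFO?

COGS = $6,139

FIFO COGS: 269 @ $9 + 242 @ $11 + 88 @ $12 = $6,139
LIFO COGS: 146 @ $14 + 180 @ $13 + 206 @ $10 + 67 @ $12 = $7,248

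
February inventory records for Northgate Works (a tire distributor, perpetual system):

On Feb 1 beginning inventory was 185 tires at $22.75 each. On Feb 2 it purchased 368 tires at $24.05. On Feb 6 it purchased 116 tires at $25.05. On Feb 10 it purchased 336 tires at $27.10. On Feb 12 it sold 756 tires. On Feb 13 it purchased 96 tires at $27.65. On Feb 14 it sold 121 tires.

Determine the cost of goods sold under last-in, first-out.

COGS = $22,578.25

Feb 12, 756 sold [LIFO — newest first]: 336 @ $27.10 + 116 @ $25.05 + 304 @ $24.05 = $19,322.60
Feb 14, 121 sold [LIFO — newest first]: 96 @ $27.65 + 25 @ $24.05 = $3,255.65
Total COGS = $19,322.60 + $3,255.65 = $22,578.25
Ending inventory: 185 @ $22.75 + 39 @ $24.05 = $5,146.70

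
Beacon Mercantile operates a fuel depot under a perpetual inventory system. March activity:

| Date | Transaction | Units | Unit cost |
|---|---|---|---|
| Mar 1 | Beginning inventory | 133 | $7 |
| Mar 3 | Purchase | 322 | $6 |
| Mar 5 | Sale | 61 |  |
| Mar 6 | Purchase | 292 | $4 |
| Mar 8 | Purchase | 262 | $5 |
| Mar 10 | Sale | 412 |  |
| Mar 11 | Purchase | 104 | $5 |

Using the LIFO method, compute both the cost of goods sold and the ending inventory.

COGS = $2,276; ending inventory = $3,585

Mar 5, 61 sold [LIFO — newest first]: 61 @ $6 = $366
Mar 10, 412 sold [LIFO — newest first]: 262 @ $5 + 150 @ $4 = $1,910
Total COGS = $366 + $1,910 = $2,276
Ending inventory: 133 @ $7 + 261 @ $6 + 142 @ $4 + 104 @ $5 = $3,585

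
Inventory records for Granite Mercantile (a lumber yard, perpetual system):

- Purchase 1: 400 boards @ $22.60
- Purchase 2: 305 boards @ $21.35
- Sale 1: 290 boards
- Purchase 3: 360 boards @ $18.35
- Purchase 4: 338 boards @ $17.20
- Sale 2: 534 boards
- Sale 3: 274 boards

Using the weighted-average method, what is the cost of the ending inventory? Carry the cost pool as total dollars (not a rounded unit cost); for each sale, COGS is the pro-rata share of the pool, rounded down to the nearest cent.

After Purchase 1: 400 on hand, pool $9,040.00 (≈ $22.6000 each)
After Purchase 2: 705 on hand, pool $15,551.75 (≈ $22.0592 each)
Sale 1, sell 290: 290/705 × $15,551.75 → $6,397.17
After Purchase 3: 775 on hand, pool $15,760.58 (≈ $20.3362 each)
After Purchase 4: 1113 on hand, pool $21,574.18 (≈ $19.3838 each)
Sale 2, sell 534: 534/1113 × $21,574.18 → $10,350.95
Sale 3, sell 274: 274/579 × $11,223.23 → $5,311.16
Total COGS = $6,397.17 + $10,350.95 + $5,311.16 = $22,059.28
Ending inventory (cost pool remaining) = $5,912.07

Ending inventory = $5,912.07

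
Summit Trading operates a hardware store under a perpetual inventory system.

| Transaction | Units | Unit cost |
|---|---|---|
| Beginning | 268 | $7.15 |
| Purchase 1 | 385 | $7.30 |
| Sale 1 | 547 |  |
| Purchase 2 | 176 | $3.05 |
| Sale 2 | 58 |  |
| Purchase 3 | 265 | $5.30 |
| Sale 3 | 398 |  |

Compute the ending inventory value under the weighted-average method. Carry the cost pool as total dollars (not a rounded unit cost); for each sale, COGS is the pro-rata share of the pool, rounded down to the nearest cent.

Ending inventory = $454.14

After Beginning: 268 on hand, pool $1,916.20 (≈ $7.1500 each)
After Purchase 1: 653 on hand, pool $4,726.70 (≈ $7.2384 each)
Sale 1, sell 547: 547/653 × $4,726.70 → $3,959.42
After Purchase 2: 282 on hand, pool $1,304.08 (≈ $4.6244 each)
Sale 2, sell 58: 58/282 × $1,304.08 → $268.21
After Purchase 3: 489 on hand, pool $2,440.37 (≈ $4.9905 each)
Sale 3, sell 398: 398/489 × $2,440.37 → $1,986.23
Total COGS = $3,959.42 + $268.21 + $1,986.23 = $6,213.86
Ending inventory (cost pool remaining) = $454.14
Check: goods available $6,668.00 = COGS $6,213.86 + ending $454.14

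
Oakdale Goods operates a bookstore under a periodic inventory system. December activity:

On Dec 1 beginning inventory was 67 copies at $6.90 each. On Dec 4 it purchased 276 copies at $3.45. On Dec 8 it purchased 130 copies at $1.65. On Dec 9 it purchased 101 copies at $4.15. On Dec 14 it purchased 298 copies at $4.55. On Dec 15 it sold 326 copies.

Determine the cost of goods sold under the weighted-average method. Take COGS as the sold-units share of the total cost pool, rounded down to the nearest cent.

Dec 15, sell 326: 326/872 × $3,404.05 → $1,272.61
Ending inventory (cost pool remaining) = $2,131.44

COGS = $1,272.61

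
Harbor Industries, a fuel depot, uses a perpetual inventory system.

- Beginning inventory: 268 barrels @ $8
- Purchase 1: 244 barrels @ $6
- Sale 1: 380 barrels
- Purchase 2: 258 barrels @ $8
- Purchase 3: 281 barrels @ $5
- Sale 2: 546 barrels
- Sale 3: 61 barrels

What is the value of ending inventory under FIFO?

Sale 1 (380) [FIFO — oldest first]: 268 @ $8 + 112 @ $6 = $2,816
Sale 2 (546) [FIFO — oldest first]: 132 @ $6 + 258 @ $8 + 156 @ $5 = $3,636
Sale 3 (61) [FIFO — oldest first]: 61 @ $5 = $305
Total COGS = $2,816 + $3,636 + $305 = $6,757
Ending inventory: 64 @ $5 = $320

Ending inventory = $320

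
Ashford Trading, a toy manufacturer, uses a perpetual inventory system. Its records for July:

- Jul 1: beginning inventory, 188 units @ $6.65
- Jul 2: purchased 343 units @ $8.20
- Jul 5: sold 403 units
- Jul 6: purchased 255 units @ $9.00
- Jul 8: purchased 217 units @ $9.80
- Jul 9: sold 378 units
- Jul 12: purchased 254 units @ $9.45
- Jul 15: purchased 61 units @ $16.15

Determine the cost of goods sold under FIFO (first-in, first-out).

Jul 5, 403 sold [FIFO — oldest first]: 188 @ $6.65 + 215 @ $8.20 = $3,013.20
Jul 9, 378 sold [FIFO — oldest first]: 128 @ $8.20 + 250 @ $9.00 = $3,299.60
Total COGS = $3,013.20 + $3,299.60 = $6,312.80
Ending inventory: 5 @ $9.00 + 217 @ $9.80 + 254 @ $9.45 + 61 @ $16.15 = $5,557.05
Check: goods available $11,869.85 = COGS $6,312.80 + ending $5,557.05

COGS = $6,312.80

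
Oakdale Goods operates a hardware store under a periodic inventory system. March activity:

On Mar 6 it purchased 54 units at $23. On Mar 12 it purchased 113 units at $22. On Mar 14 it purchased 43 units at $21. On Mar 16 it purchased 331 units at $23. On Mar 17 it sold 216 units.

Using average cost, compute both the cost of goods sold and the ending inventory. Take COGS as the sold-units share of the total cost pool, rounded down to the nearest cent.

COGS = $4,888.54; ending inventory = $7,355.46

Mar 17, sell 216: 216/541 × $12,244.00 → $4,888.54
Ending inventory (cost pool remaining) = $7,355.46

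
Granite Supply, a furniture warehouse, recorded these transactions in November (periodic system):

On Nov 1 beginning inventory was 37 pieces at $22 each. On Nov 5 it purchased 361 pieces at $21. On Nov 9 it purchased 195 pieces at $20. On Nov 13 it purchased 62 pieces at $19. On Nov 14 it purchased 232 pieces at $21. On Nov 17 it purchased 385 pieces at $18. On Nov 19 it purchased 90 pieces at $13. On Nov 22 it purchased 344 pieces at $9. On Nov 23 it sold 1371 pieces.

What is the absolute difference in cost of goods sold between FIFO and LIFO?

$4,057

FIFO COGS: 37 @ $22 + 361 @ $21 + 195 @ $20 + 62 @ $19 + 232 @ $21 + 385 @ $18 + 90 @ $13 + 9 @ $9 = $26,526
LIFO COGS: 344 @ $9 + 90 @ $13 + 385 @ $18 + 232 @ $21 + 62 @ $19 + 195 @ $20 + 63 @ $21 = $22,469
Difference = |$26,526 − $22,469| = $4,057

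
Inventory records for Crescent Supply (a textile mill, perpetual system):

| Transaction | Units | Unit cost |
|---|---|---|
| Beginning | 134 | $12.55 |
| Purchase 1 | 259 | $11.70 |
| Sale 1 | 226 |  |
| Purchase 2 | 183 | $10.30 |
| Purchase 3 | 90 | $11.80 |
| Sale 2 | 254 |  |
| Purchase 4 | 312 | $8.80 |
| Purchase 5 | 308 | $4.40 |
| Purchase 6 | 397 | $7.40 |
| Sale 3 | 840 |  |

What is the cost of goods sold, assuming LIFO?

Sale 1 (226) [LIFO — newest first]: 226 @ $11.70 = $2,644.20
Sale 2 (254) [LIFO — newest first]: 90 @ $11.80 + 164 @ $10.30 = $2,751.20
Sale 3 (840) [LIFO — newest first]: 397 @ $7.40 + 308 @ $4.40 + 135 @ $8.80 = $5,481.00
Total COGS = $2,644.20 + $2,751.20 + $5,481.00 = $10,876.40
Ending inventory: 134 @ $12.55 + 33 @ $11.70 + 19 @ $10.30 + 177 @ $8.80 = $3,821.10
Check: goods available $14,697.50 = COGS $10,876.40 + ending $3,821.10

COGS = $10,876.40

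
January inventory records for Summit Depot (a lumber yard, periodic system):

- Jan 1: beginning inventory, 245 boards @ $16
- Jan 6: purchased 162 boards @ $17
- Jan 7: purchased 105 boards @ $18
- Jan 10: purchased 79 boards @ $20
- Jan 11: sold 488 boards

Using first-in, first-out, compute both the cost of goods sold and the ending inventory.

COGS = $8,132; ending inventory = $2,012

Jan 11, 488 sold [FIFO — oldest first]: 245 @ $16 + 162 @ $17 + 81 @ $18 = $8,132
Ending inventory: 24 @ $18 + 79 @ $20 = $2,012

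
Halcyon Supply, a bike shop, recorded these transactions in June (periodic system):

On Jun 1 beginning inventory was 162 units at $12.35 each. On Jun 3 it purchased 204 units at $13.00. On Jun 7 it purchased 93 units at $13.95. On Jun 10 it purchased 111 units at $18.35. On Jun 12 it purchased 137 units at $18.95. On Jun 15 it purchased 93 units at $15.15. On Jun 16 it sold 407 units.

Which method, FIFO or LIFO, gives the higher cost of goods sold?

LIFO

FIFO COGS: 162 @ $12.35 + 204 @ $13.00 + 41 @ $13.95 = $5,224.65
LIFO COGS: 93 @ $15.15 + 137 @ $18.95 + 111 @ $18.35 + 66 @ $13.95 = $6,962.65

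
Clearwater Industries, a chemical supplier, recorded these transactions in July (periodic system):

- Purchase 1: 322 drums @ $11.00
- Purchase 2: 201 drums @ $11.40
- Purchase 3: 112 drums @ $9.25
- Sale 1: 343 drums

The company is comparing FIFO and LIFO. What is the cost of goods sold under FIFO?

FIFO COGS: 322 @ $11.00 + 21 @ $11.40 = $3,781.40
LIFO COGS: 112 @ $9.25 + 201 @ $11.40 + 30 @ $11.00 = $3,657.40

COGS = $3,781.40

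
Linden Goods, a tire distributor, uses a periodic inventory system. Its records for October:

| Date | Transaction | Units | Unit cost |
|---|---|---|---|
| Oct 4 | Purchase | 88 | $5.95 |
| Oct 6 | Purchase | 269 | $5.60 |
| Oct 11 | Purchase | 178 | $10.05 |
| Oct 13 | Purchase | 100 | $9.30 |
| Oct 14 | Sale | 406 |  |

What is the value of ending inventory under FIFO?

Oct 14, 406 sold [FIFO — oldest first]: 88 @ $5.95 + 269 @ $5.60 + 49 @ $10.05 = $2,522.45
Ending inventory: 129 @ $10.05 + 100 @ $9.30 = $2,226.45

Ending inventory = $2,226.45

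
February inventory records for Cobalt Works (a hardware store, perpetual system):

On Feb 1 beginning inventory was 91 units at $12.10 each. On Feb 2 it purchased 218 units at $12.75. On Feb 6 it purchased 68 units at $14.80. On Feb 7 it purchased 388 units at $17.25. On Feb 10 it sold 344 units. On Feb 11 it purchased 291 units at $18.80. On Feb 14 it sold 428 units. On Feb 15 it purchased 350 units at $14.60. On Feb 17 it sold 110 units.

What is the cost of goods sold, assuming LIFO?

COGS = $15,094.95

Feb 10, 344 sold [LIFO — newest first]: 344 @ $17.25 = $5,934.00
Feb 14, 428 sold [LIFO — newest first]: 291 @ $18.80 + 44 @ $17.25 + 68 @ $14.80 + 25 @ $12.75 = $7,554.95
Feb 17, 110 sold [LIFO — newest first]: 110 @ $14.60 = $1,606.00
Total COGS = $5,934.00 + $7,554.95 + $1,606.00 = $15,094.95
Ending inventory: 91 @ $12.10 + 193 @ $12.75 + 240 @ $14.60 = $7,065.85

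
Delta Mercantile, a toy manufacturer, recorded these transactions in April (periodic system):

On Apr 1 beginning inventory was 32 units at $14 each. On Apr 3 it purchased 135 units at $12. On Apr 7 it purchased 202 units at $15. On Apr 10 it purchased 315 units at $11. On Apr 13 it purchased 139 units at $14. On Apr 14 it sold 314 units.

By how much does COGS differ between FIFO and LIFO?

FIFO COGS: 32 @ $14 + 135 @ $12 + 147 @ $15 = $4,273
LIFO COGS: 139 @ $14 + 175 @ $11 = $3,871
Difference = |$4,273 − $3,871| = $402

$402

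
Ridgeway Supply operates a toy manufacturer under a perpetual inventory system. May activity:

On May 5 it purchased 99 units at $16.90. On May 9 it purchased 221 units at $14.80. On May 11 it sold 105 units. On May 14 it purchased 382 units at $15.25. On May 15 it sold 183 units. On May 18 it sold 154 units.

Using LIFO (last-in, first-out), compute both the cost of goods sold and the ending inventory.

May 11, 105 sold [LIFO — newest first]: 105 @ $14.80 = $1,554.00
May 15, 183 sold [LIFO — newest first]: 183 @ $15.25 = $2,790.75
May 18, 154 sold [LIFO — newest first]: 154 @ $15.25 = $2,348.50
Total COGS = $1,554.00 + $2,790.75 + $2,348.50 = $6,693.25
Ending inventory: 99 @ $16.90 + 116 @ $14.80 + 45 @ $15.25 = $4,076.15
Check: goods available $10,769.40 = COGS $6,693.25 + ending $4,076.15

COGS = $6,693.25; ending inventory = $4,076.15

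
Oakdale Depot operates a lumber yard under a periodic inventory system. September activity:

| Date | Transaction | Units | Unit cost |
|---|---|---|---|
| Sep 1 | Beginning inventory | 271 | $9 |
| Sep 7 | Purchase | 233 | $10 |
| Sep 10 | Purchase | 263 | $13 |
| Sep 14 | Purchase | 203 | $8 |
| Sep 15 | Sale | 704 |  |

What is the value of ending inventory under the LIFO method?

Ending inventory = $2,394

Sep 15, 704 sold [LIFO — newest first]: 203 @ $8 + 263 @ $13 + 233 @ $10 + 5 @ $9 = $7,418
Ending inventory: 266 @ $9 = $2,394
Check: goods available $9,812 = COGS $7,418 + ending $2,394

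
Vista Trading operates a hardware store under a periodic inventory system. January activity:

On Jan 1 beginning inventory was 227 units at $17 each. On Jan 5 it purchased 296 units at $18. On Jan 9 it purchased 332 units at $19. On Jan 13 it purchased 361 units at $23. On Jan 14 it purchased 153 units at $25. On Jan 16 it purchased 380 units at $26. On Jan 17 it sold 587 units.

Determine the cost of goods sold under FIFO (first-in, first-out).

COGS = $10,403

Jan 17, 587 sold [FIFO — oldest first]: 227 @ $17 + 296 @ $18 + 64 @ $19 = $10,403
Ending inventory: 268 @ $19 + 361 @ $23 + 153 @ $25 + 380 @ $26 = $27,100
Check: goods available $37,503 = COGS $10,403 + ending $27,100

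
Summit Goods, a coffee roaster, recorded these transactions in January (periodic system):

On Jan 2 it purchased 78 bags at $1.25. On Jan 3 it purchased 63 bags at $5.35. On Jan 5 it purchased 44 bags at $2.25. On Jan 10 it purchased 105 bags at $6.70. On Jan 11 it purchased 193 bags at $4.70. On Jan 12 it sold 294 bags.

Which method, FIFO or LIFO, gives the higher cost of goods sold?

FIFO COGS: 78 @ $1.25 + 63 @ $5.35 + 44 @ $2.25 + 105 @ $6.70 + 4 @ $4.70 = $1,255.85
LIFO COGS: 193 @ $4.70 + 101 @ $6.70 = $1,583.80

LIFO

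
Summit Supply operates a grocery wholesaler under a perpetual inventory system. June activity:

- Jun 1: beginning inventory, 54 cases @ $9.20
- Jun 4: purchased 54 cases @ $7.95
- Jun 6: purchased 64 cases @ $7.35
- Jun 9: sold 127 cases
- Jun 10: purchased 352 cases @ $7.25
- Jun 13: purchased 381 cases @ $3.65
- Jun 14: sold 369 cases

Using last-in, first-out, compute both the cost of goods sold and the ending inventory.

COGS = $2,329.35; ending inventory = $3,009.80

Jun 9, 127 sold [LIFO — newest first]: 64 @ $7.35 + 54 @ $7.95 + 9 @ $9.20 = $982.50
Jun 14, 369 sold [LIFO — newest first]: 369 @ $3.65 = $1,346.85
Total COGS = $982.50 + $1,346.85 = $2,329.35
Ending inventory: 45 @ $9.20 + 352 @ $7.25 + 12 @ $3.65 = $3,009.80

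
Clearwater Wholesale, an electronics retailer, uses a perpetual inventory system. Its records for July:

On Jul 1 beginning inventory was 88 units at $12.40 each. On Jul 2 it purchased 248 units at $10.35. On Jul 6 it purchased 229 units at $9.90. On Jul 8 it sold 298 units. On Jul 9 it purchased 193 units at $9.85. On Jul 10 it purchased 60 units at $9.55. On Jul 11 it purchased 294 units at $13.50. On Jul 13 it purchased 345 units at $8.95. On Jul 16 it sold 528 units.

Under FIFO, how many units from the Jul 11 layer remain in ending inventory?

286

Jul 8, 298 sold [FIFO — oldest first]: 88 @ $12.40 + 210 @ $10.35 = $3,264.70
Jul 16, 528 sold [FIFO — oldest first]: 38 @ $10.35 + 229 @ $9.90 + 193 @ $9.85 + 60 @ $9.55 + 8 @ $13.50 = $5,242.45
Total COGS = $3,264.70 + $5,242.45 = $8,507.15
Ending inventory: 286 @ $13.50 + 345 @ $8.95 = $6,948.75
Check: goods available $15,455.90 = COGS $8,507.15 + ending $6,948.75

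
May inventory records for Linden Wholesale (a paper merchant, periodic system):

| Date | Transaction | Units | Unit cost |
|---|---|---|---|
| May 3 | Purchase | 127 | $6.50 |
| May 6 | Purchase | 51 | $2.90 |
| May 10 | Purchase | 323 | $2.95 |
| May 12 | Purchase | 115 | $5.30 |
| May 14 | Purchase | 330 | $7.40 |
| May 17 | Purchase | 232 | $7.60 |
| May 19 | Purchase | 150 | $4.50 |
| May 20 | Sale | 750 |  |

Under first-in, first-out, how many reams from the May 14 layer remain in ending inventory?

196

May 20, 750 sold [FIFO — oldest first]: 127 @ $6.50 + 51 @ $2.90 + 323 @ $2.95 + 115 @ $5.30 + 134 @ $7.40 = $3,527.35
Ending inventory: 196 @ $7.40 + 232 @ $7.60 + 150 @ $4.50 = $3,888.60
Check: goods available $7,415.95 = COGS $3,527.35 + ending $3,888.60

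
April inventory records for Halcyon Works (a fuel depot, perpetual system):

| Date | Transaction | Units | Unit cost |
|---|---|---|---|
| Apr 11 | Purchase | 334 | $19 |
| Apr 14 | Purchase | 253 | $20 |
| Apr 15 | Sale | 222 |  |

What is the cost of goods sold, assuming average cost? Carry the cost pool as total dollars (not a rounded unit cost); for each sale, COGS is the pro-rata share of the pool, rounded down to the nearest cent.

COGS = $4,313.68

After Apr 11: 334 on hand, pool $6,346.00 (≈ $19.0000 each)
After Apr 14: 587 on hand, pool $11,406.00 (≈ $19.4310 each)
Apr 15, sell 222: 222/587 × $11,406.00 → $4,313.68
Ending inventory (cost pool remaining) = $7,092.32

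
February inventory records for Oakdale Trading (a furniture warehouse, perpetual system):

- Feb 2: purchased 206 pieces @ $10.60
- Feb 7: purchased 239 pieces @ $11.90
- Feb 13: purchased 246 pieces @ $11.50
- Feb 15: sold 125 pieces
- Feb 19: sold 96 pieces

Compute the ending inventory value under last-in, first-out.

Ending inventory = $5,315.20

Feb 15, 125 sold [LIFO — newest first]: 125 @ $11.50 = $1,437.50
Feb 19, 96 sold [LIFO — newest first]: 96 @ $11.50 = $1,104.00
Total COGS = $1,437.50 + $1,104.00 = $2,541.50
Ending inventory: 206 @ $10.60 + 239 @ $11.90 + 25 @ $11.50 = $5,315.20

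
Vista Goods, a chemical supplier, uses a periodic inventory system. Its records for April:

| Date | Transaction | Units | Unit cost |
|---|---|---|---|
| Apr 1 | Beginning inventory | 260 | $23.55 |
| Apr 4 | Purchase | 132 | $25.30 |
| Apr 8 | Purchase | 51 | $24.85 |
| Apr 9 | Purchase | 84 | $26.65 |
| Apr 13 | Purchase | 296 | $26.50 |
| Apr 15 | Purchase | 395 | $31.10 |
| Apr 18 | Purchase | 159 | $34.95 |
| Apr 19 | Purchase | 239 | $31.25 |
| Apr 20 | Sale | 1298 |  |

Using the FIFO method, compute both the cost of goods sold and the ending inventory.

Apr 20, 1298 sold [FIFO — oldest first]: 260 @ $23.55 + 132 @ $25.30 + 51 @ $24.85 + 84 @ $26.65 + 296 @ $26.50 + 395 @ $31.10 + 80 @ $34.95 = $35,893.05
Ending inventory: 79 @ $34.95 + 239 @ $31.25 = $10,229.80
Check: goods available $46,122.85 = COGS $35,893.05 + ending $10,229.80

COGS = $35,893.05; ending inventory = $10,229.80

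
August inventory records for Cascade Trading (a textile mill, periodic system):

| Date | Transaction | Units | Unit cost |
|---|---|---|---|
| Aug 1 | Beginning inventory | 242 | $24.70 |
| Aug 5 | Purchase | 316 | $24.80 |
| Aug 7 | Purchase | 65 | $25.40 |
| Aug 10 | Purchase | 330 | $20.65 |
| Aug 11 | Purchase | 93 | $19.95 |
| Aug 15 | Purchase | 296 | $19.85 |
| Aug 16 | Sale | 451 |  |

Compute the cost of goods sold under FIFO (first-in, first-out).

COGS = $11,160.60

Aug 16, 451 sold [FIFO — oldest first]: 242 @ $24.70 + 209 @ $24.80 = $11,160.60
Ending inventory: 107 @ $24.80 + 65 @ $25.40 + 330 @ $20.65 + 93 @ $19.95 + 296 @ $19.85 = $18,850.05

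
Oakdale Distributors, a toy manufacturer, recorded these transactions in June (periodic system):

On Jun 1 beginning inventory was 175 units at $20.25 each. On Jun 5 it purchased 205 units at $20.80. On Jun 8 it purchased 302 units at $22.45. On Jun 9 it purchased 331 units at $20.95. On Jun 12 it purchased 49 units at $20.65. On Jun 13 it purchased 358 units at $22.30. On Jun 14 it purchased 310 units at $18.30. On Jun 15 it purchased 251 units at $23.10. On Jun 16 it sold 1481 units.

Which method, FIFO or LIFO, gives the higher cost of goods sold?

FIFO

FIFO COGS: 175 @ $20.25 + 205 @ $20.80 + 302 @ $22.45 + 331 @ $20.95 + 49 @ $20.65 + 358 @ $22.30 + 61 @ $18.30 = $31,633.65
LIFO COGS: 251 @ $23.10 + 310 @ $18.30 + 358 @ $22.30 + 49 @ $20.65 + 331 @ $20.95 + 182 @ $22.45 = $31,486.70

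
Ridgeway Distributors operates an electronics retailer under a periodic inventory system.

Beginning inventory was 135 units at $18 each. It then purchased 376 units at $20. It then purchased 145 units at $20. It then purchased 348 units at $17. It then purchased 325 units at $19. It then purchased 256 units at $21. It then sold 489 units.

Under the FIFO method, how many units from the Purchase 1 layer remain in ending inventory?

22

Sale 1 (489) [FIFO — oldest first]: 135 @ $18 + 354 @ $20 = $9,510
Ending inventory: 22 @ $20 + 145 @ $20 + 348 @ $17 + 325 @ $19 + 256 @ $21 = $20,807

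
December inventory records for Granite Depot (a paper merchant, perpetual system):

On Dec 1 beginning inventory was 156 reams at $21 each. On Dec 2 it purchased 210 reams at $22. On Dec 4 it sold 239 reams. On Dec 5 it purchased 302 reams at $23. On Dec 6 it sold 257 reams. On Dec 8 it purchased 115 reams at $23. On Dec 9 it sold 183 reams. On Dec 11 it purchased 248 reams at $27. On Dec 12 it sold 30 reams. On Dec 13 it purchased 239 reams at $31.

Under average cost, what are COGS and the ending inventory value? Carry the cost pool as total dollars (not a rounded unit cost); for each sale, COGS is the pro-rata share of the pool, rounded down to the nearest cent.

After Dec 1: 156 on hand, pool $3,276.00 (≈ $21.0000 each)
After Dec 2: 366 on hand, pool $7,896.00 (≈ $21.5738 each)
Dec 4, sell 239: 239/366 × $7,896.00 → $5,156.13
After Dec 5: 429 on hand, pool $9,685.87 (≈ $22.5778 each)
Dec 6, sell 257: 257/429 × $9,685.87 → $5,802.49
After Dec 8: 287 on hand, pool $6,528.38 (≈ $22.7470 each)
Dec 9, sell 183: 183/287 × $6,528.38 → $4,162.69
After Dec 11: 352 on hand, pool $9,061.69 (≈ $25.7434 each)
Dec 12, sell 30: 30/352 × $9,061.69 → $772.30
After Dec 13: 561 on hand, pool $15,698.39 (≈ $27.9829 each)
Total COGS = $5,156.13 + $5,802.49 + $4,162.69 + $772.30 = $15,893.61
Ending inventory (cost pool remaining) = $15,698.39
Check: goods available $31,592.00 = COGS $15,893.61 + ending $15,698.39

COGS = $15,893.61; ending inventory = $15,698.39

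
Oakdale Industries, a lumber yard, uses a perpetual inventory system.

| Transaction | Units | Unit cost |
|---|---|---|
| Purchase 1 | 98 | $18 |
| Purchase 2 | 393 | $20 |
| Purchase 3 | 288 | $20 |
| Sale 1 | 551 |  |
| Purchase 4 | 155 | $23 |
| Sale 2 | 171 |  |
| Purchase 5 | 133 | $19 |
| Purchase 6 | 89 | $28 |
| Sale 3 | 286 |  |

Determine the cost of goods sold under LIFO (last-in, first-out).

COGS = $21,204

Sale 1 (551) [LIFO — newest first]: 288 @ $20 + 263 @ $20 = $11,020
Sale 2 (171) [LIFO — newest first]: 155 @ $23 + 16 @ $20 = $3,885
Sale 3 (286) [LIFO — newest first]: 89 @ $28 + 133 @ $19 + 64 @ $20 = $6,299
Total COGS = $11,020 + $3,885 + $6,299 = $21,204
Ending inventory: 98 @ $18 + 50 @ $20 = $2,764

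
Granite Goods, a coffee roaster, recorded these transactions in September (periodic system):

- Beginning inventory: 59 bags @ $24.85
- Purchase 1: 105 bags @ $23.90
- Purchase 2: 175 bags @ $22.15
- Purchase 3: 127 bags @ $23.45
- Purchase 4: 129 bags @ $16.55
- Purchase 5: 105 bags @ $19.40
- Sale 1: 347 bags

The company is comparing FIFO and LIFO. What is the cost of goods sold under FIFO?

FIFO COGS: 59 @ $24.85 + 105 @ $23.90 + 175 @ $22.15 + 8 @ $23.45 = $8,039.50
LIFO COGS: 105 @ $19.40 + 129 @ $16.55 + 113 @ $23.45 = $6,821.80

COGS = $8,039.50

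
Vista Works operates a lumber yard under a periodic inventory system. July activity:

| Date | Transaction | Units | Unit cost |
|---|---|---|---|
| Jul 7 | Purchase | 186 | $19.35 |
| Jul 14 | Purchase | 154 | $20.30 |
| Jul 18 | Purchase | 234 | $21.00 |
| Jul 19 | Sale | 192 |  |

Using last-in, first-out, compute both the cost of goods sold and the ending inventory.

Jul 19, 192 sold [LIFO — newest first]: 192 @ $21.00 = $4,032.00
Ending inventory: 186 @ $19.35 + 154 @ $20.30 + 42 @ $21.00 = $7,607.30
Check: goods available $11,639.30 = COGS $4,032.00 + ending $7,607.30

COGS = $4,032.00; ending inventory = $7,607.30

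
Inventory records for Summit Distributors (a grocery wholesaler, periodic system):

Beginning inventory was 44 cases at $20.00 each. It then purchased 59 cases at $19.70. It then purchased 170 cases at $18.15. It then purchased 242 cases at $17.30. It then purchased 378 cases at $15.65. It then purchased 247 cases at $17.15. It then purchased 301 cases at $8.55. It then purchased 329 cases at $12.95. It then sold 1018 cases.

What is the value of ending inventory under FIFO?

Sale 1 (1018) [FIFO — oldest first]: 44 @ $20.00 + 59 @ $19.70 + 170 @ $18.15 + 242 @ $17.30 + 378 @ $15.65 + 125 @ $17.15 = $17,373.85
Ending inventory: 122 @ $17.15 + 301 @ $8.55 + 329 @ $12.95 = $8,926.40
Check: goods available $26,300.25 = COGS $17,373.85 + ending $8,926.40

Ending inventory = $8,926.40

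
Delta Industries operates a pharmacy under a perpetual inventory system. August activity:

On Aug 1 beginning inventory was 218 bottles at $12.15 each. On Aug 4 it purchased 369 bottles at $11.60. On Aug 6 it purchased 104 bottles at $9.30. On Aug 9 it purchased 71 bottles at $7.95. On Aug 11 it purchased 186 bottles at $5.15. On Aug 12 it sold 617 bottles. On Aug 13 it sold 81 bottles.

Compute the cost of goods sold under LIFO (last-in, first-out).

Aug 12, 617 sold [LIFO — newest first]: 186 @ $5.15 + 71 @ $7.95 + 104 @ $9.30 + 256 @ $11.60 = $5,459.15
Aug 13, 81 sold [LIFO — newest first]: 81 @ $11.60 = $939.60
Total COGS = $5,459.15 + $939.60 = $6,398.75
Ending inventory: 218 @ $12.15 + 32 @ $11.60 = $3,019.90

COGS = $6,398.75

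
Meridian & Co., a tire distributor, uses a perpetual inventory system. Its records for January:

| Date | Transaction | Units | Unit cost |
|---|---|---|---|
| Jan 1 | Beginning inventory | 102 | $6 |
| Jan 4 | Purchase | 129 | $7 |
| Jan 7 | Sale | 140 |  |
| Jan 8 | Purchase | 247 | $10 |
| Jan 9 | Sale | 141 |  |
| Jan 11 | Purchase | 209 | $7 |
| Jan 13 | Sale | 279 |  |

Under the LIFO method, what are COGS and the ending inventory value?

Jan 7, 140 sold [LIFO — newest first]: 129 @ $7 + 11 @ $6 = $969
Jan 9, 141 sold [LIFO — newest first]: 141 @ $10 = $1,410
Jan 13, 279 sold [LIFO — newest first]: 209 @ $7 + 70 @ $10 = $2,163
Total COGS = $969 + $1,410 + $2,163 = $4,542
Ending inventory: 91 @ $6 + 36 @ $10 = $906

COGS = $4,542; ending inventory = $906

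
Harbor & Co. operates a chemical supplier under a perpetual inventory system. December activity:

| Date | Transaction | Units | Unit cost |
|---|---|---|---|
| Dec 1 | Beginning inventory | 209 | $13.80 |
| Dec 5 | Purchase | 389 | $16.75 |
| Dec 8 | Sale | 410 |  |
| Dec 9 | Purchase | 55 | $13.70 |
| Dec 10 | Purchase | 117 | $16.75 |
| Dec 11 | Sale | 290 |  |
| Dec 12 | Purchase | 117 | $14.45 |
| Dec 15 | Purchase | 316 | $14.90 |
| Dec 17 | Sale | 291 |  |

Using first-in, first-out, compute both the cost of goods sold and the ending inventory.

COGS = $15,353.45; ending inventory = $3,158.80

Dec 8, 410 sold [FIFO — oldest first]: 209 @ $13.80 + 201 @ $16.75 = $6,250.95
Dec 11, 290 sold [FIFO — oldest first]: 188 @ $16.75 + 55 @ $13.70 + 47 @ $16.75 = $4,689.75
Dec 17, 291 sold [FIFO — oldest first]: 70 @ $16.75 + 117 @ $14.45 + 104 @ $14.90 = $4,412.75
Total COGS = $6,250.95 + $4,689.75 + $4,412.75 = $15,353.45
Ending inventory: 212 @ $14.90 = $3,158.80
Check: goods available $18,512.25 = COGS $15,353.45 + ending $3,158.80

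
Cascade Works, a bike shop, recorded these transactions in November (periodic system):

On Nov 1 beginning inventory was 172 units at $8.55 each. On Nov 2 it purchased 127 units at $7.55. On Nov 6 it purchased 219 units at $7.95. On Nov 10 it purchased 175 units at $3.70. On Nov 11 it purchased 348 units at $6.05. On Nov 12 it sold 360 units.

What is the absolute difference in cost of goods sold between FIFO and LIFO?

$764.60

FIFO COGS: 172 @ $8.55 + 127 @ $7.55 + 61 @ $7.95 = $2,914.40
LIFO COGS: 348 @ $6.05 + 12 @ $3.70 = $2,149.80
Difference = |$2,914.40 − $2,149.80| = $764.60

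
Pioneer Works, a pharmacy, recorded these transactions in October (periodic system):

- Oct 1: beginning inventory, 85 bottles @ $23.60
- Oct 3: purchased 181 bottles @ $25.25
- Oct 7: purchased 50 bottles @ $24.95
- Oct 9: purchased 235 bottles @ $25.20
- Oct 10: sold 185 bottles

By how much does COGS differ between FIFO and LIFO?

FIFO COGS: 85 @ $23.60 + 100 @ $25.25 = $4,531.00
LIFO COGS: 185 @ $25.20 = $4,662.00
Difference = |$4,531.00 − $4,662.00| = $131.00

$131.00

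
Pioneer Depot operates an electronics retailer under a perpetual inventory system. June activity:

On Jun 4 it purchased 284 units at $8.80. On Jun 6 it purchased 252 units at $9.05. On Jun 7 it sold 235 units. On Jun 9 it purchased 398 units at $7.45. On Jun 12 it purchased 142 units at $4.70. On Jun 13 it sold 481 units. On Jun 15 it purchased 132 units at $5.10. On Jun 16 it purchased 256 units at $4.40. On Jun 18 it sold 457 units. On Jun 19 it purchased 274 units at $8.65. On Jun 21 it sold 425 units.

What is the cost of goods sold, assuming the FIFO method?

COGS = $11,371.00

Jun 7, 235 sold [FIFO — oldest first]: 235 @ $8.80 = $2,068.00
Jun 13, 481 sold [FIFO — oldest first]: 49 @ $8.80 + 252 @ $9.05 + 180 @ $7.45 = $4,052.80
Jun 18, 457 sold [FIFO — oldest first]: 218 @ $7.45 + 142 @ $4.70 + 97 @ $5.10 = $2,786.20
Jun 21, 425 sold [FIFO — oldest first]: 35 @ $5.10 + 256 @ $4.40 + 134 @ $8.65 = $2,464.00
Total COGS = $2,068.00 + $4,052.80 + $2,786.20 + $2,464.00 = $11,371.00
Ending inventory: 140 @ $8.65 = $1,211.00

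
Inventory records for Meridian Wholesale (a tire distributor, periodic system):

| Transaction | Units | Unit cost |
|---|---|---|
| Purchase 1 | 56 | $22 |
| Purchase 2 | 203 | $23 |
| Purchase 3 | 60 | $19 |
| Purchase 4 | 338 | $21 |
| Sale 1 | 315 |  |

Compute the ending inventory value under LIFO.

Sale 1 (315) [LIFO — newest first]: 315 @ $21 = $6,615
Ending inventory: 56 @ $22 + 203 @ $23 + 60 @ $19 + 23 @ $21 = $7,524

Ending inventory = $7,524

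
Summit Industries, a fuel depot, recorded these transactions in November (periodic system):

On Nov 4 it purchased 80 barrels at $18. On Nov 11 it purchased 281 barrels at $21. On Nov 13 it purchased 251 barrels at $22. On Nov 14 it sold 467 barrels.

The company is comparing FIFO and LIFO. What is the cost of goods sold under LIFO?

FIFO COGS: 80 @ $18 + 281 @ $21 + 106 @ $22 = $9,673
LIFO COGS: 251 @ $22 + 216 @ $21 = $10,058

COGS = $10,058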